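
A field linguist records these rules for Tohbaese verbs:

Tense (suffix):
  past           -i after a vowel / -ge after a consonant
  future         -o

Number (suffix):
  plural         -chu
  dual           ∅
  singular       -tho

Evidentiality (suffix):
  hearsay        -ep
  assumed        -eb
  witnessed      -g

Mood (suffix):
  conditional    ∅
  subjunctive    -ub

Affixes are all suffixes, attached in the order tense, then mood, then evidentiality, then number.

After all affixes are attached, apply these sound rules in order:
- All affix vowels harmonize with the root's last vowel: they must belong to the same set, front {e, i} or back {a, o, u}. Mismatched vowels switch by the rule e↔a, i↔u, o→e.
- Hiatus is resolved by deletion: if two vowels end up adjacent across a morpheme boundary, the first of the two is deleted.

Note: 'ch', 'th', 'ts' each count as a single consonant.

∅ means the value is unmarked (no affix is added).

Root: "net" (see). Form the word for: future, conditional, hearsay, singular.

Attach tense future -o → neto.
mood = conditional: zero marking, form stays neto.
Attach evidentiality hearsay -ep → netoep.
Attach number singular -tho → netoeptho.
Apply vowel harmony: netoeptho → neteepthe.
Apply vowel deletion: neteepthe → netepthe.

netepthe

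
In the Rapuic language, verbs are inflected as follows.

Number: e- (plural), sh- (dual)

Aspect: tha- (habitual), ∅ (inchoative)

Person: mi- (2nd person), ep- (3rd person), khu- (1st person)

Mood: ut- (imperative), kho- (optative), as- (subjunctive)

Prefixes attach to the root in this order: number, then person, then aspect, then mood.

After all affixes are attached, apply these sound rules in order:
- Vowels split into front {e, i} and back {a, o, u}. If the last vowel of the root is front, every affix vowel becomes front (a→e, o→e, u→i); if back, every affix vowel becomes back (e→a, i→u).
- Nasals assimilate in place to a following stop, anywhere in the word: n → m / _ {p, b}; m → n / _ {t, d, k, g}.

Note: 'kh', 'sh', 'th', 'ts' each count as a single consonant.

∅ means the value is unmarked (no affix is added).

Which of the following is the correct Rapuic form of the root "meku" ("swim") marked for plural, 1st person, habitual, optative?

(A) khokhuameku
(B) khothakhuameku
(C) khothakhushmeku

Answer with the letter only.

Attach number plural e- → emeku.
Attach person 1st person khu- → khuemeku.
Attach aspect habitual tha- → thakhuemeku.
Attach mood optative kho- → khothakhuemeku.
Apply vowel harmony: khothakhuemeku → khothakhuameku.
Nasal assimilation: no change.
So the correct form is khothakhuameku, option (B).
(C) khothakhushmeku is wrong: it uses dual instead of plural for number.
(A) khokhuameku is wrong: it uses inchoative instead of habitual for aspect.

B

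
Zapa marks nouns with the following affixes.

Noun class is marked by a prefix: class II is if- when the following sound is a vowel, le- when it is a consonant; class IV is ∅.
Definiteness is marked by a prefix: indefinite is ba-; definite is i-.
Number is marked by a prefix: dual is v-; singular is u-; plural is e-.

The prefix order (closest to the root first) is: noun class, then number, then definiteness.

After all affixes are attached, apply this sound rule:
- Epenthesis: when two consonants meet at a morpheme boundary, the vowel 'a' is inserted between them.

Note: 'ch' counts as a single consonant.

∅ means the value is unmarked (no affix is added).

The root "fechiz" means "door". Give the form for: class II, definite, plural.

Attach noun class class II le- (before consonant 'f') → lefechiz.
Attach number plural e- → elefechiz.
Attach definiteness definite i- → ielefechiz.
Epenthesis: no change.

ielefechiz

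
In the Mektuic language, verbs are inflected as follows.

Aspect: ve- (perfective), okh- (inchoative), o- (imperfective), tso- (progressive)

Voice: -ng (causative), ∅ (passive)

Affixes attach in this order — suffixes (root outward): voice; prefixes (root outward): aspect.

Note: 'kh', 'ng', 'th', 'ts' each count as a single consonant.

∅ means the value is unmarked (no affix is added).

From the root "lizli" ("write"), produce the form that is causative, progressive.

tsolizling

Attach aspect progressive tso- → tsolizli.
Attach voice causative -ng → tsolizling.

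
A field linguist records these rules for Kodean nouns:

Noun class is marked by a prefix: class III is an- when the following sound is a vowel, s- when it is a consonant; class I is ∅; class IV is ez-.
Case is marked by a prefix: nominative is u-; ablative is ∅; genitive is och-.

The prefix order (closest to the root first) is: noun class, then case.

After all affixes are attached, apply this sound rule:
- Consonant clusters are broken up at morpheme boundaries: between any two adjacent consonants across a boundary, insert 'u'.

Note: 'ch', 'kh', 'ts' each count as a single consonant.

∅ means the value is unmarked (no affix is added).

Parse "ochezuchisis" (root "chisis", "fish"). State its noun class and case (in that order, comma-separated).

Segment: och-ez-chisis.
noun class: ez- → class IV.
case: och- → genitive.

class IV, genitive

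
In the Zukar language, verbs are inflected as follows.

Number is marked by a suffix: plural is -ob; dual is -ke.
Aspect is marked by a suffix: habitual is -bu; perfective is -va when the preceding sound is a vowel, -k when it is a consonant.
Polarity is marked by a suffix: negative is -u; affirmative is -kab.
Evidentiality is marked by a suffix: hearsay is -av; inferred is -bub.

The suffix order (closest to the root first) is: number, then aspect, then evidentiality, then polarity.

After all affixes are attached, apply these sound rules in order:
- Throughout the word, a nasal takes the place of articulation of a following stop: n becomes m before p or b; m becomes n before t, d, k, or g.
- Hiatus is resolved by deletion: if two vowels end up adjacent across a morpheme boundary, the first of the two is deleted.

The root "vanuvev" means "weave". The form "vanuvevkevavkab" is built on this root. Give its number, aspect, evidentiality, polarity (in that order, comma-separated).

Segment: vanuvev-ke-va-av-kab.
number: -ke → dual.
aspect: -va/k → perfective.
evidentiality: -av → hearsay.
polarity: -kab → affirmative.

dual, perfective, hearsay, affirmative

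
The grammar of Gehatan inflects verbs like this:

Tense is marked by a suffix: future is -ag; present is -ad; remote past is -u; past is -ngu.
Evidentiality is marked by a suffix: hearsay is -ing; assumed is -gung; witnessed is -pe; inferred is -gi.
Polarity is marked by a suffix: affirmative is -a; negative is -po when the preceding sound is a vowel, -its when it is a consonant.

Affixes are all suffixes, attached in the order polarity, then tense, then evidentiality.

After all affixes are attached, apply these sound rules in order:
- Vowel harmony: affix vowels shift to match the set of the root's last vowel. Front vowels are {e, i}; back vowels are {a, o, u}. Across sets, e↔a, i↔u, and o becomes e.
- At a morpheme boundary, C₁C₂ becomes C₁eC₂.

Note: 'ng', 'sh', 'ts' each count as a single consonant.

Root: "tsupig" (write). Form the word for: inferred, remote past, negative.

Attach polarity negative -its (after consonant 'g') → tsupigits.
Attach tense remote past -u → tsupigitsu.
Attach evidentiality inferred -gi → tsupigitsugi.
Apply vowel harmony: tsupigitsugi → tsupigitsigi.
Epenthesis: no change.

tsupigitsigi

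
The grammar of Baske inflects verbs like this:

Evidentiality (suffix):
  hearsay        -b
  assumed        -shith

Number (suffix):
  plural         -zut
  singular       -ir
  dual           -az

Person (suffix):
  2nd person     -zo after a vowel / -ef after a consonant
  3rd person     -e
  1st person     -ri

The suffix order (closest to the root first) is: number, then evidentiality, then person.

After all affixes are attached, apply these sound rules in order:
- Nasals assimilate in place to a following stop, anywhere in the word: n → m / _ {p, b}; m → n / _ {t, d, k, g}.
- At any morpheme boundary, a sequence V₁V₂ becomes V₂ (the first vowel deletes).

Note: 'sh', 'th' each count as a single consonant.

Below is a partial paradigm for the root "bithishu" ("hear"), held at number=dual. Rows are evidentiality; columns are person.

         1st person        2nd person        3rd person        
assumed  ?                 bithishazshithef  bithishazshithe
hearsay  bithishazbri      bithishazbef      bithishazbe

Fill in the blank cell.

bithishazshithri

Attach number dual -az → bithishuaz.
Attach evidentiality assumed -shith → bithishuazshith.
Attach person 1st person -ri → bithishuazshithri.
Nasal assimilation: no change.
Apply vowel deletion: bithishuazshithri → bithishazshithri.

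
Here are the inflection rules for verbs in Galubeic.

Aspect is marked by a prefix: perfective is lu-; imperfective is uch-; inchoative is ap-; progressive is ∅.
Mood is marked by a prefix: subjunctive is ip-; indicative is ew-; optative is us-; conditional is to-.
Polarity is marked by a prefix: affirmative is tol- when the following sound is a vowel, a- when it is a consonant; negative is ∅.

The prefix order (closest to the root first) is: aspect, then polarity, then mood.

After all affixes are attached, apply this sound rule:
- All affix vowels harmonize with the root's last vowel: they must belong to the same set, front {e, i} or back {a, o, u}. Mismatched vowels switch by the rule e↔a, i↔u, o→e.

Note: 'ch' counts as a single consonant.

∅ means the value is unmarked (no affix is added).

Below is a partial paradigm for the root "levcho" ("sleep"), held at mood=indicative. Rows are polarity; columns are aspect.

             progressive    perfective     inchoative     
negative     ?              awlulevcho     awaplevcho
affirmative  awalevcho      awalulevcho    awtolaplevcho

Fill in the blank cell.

awlevcho

aspect = progressive: zero marking, form stays levcho.
polarity = negative: zero marking, form stays levcho.
Attach mood indicative ew- → ewlevcho.
Apply vowel harmony: ewlevcho → awlevcho.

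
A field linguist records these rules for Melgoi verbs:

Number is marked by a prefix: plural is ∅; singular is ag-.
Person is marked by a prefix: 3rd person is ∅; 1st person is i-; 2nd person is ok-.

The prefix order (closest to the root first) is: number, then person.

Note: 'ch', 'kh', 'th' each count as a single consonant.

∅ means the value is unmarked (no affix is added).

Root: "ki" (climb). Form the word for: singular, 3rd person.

Attach number singular ag- → agki.
person = 3rd person: zero marking, form stays agki.

agki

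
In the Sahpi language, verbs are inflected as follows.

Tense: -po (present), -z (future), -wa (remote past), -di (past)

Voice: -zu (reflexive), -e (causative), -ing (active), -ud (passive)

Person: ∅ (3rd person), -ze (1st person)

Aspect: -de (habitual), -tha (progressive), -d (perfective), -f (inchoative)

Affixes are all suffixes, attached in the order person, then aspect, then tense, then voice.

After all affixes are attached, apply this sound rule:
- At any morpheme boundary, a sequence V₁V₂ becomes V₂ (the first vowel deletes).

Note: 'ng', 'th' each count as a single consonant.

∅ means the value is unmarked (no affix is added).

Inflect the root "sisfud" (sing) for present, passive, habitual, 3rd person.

person = 3rd person: zero marking, form stays sisfud.
Attach aspect habitual -de → sisfudde.
Attach tense present -po → sisfuddepo.
Attach voice passive -ud → sisfuddepoud.
Apply vowel deletion: sisfuddepoud → sisfuddepud.

sisfuddepud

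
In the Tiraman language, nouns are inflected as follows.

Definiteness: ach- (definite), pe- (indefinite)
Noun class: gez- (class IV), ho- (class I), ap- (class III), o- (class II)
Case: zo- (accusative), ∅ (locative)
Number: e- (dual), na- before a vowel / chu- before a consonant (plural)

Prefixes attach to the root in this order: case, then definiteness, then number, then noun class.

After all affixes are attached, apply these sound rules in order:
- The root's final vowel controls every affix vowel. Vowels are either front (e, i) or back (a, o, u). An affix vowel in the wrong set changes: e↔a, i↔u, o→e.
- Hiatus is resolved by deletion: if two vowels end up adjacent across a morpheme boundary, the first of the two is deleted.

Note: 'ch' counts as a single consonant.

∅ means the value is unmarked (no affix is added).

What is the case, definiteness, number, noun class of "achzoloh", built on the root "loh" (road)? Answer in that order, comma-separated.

accusative, definite, dual, class II

Segment: o-e-ach-zo-loh.
case: zo- → accusative.
definiteness: ach- → definite.
number: e- → dual.
noun class: o- → class II.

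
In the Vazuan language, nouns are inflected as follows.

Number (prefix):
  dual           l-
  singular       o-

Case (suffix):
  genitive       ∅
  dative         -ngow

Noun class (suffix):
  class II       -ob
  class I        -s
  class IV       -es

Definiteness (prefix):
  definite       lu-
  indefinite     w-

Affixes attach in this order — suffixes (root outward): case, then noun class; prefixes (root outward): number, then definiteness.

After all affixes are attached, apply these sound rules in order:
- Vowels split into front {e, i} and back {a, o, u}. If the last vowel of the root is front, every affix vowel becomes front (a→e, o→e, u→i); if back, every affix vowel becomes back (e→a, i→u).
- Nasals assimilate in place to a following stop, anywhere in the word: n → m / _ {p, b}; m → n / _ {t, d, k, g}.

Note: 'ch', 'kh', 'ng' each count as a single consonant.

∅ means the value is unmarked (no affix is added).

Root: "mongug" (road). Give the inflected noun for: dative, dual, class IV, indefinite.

wlmongugngowas

Attach number dual l- → lmongug.
Attach case dative -ngow → lmongugngow.
Attach noun class class IV -es → lmongugngowes.
Attach definiteness indefinite w- → wlmongugngowes.
Apply vowel harmony: wlmongugngowes → wlmongugngowas.
Nasal assimilation: no change.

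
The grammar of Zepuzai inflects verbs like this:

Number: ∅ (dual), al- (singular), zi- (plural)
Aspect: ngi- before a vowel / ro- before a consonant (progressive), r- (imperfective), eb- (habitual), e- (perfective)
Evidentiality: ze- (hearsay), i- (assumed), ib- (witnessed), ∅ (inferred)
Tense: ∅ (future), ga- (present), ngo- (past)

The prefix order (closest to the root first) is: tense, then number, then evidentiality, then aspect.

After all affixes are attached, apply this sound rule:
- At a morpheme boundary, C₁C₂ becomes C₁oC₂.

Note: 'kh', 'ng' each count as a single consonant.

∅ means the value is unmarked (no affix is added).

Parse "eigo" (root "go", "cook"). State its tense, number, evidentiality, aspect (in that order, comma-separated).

Segment: e-i-go.
tense: ∅ → future.
number: ∅ → dual.
evidentiality: i- → assumed.
aspect: e- → perfective.

future, dual, assumed, perfective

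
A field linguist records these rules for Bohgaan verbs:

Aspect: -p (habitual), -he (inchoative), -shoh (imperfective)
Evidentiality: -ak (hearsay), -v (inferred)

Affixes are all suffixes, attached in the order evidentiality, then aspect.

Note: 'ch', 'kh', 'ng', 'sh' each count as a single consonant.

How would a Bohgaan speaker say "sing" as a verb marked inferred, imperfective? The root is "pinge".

Attach evidentiality inferred -v → pingev.
Attach aspect imperfective -shoh → pingevshoh.

pingevshoh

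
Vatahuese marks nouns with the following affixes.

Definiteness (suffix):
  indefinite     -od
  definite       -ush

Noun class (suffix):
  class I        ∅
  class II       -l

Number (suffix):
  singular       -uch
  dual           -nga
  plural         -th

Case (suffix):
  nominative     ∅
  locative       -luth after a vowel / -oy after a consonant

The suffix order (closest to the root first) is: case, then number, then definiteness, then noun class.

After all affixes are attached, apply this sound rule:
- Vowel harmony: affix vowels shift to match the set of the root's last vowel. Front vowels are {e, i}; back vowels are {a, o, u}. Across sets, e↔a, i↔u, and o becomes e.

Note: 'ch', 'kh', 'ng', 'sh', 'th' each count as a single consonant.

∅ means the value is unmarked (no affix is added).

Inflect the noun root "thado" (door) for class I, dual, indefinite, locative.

thadoluthngaod

Attach case locative -luth (after vowel 'o') → thadoluth.
Attach number dual -nga → thadoluthnga.
Attach definiteness indefinite -od → thadoluthngaod.
noun class = class I: zero marking, form stays thadoluthngaod.
Vowel harmony: no change.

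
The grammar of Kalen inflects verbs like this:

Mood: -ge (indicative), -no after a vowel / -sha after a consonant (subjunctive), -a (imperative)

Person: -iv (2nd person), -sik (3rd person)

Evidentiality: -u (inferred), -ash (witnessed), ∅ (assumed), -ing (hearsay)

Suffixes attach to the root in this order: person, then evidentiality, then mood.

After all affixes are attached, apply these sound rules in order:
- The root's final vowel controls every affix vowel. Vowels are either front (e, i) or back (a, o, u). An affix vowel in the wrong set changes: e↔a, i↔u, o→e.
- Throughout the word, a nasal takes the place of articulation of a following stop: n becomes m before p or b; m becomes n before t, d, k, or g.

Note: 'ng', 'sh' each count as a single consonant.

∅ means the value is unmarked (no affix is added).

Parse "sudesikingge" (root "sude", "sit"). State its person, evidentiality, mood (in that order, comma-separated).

Segment: sude-sik-ing-ge.
person: -sik → 3rd person.
evidentiality: -ing → hearsay.
mood: -ge → indicative.

3rd person, hearsay, indicative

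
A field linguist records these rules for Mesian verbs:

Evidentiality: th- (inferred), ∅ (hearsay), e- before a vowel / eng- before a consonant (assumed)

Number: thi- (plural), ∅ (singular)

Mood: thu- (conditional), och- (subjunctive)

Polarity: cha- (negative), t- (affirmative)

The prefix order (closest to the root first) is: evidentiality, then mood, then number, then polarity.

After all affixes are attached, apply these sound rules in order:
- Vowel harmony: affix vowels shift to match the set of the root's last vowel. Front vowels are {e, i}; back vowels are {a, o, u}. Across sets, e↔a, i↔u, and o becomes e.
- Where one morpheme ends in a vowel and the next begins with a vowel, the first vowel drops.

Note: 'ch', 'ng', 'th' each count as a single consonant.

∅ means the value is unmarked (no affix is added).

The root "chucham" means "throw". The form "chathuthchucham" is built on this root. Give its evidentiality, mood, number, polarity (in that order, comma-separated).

inferred, conditional, singular, negative

Segment: cha-thu-th-chucham.
evidentiality: th- → inferred.
mood: thu- → conditional.
number: ∅ → singular.
polarity: cha- → negative.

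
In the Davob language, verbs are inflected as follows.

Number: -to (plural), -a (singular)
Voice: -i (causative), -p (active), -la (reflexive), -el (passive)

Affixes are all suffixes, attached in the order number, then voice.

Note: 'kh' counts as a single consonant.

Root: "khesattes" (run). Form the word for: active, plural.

Attach number plural -to → khesattesto.
Attach voice active -p → khesattestop.

khesattestop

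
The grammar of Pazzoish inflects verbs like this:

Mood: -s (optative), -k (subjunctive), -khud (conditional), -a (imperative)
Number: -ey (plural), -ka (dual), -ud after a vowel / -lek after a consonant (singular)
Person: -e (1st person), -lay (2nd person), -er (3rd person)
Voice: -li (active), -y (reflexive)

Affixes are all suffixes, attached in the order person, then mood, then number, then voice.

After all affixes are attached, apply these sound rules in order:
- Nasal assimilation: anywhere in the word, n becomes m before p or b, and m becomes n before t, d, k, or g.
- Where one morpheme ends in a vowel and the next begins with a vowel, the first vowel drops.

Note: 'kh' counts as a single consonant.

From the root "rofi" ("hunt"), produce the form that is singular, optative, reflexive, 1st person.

rofesleky

Attach person 1st person -e → rofie.
Attach mood optative -s → rofies.
Attach number singular -lek (after consonant 's') → rofieslek.
Attach voice reflexive -y → rofiesleky.
Nasal assimilation: no change.
Apply vowel deletion: rofiesleky → rofesleky.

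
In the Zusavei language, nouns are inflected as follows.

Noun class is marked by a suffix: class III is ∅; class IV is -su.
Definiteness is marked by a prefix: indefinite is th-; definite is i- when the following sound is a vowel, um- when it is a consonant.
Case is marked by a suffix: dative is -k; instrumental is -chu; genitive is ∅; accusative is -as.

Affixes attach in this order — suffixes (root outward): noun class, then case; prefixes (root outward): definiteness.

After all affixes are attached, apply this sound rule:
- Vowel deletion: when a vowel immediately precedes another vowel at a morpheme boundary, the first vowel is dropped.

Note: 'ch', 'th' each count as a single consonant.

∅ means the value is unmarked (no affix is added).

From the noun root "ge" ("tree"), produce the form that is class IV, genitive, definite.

umgesu

Attach definiteness definite um- (before consonant 'g') → umge.
Attach noun class class IV -su → umgesu.
case = genitive: zero marking, form stays umgesu.
Vowel deletion: no change.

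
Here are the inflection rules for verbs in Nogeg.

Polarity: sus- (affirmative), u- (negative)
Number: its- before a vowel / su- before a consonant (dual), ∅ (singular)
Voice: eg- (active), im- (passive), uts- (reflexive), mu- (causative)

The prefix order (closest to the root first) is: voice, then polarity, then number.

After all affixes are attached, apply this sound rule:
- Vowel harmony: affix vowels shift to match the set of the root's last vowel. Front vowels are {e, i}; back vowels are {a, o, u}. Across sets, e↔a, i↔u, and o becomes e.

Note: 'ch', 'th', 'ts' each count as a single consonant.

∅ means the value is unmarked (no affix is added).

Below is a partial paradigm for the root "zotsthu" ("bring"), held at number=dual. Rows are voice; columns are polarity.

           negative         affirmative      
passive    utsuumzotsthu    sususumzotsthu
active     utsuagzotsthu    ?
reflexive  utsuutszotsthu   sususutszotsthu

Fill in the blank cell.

Attach voice active eg- → egzotsthu.
Attach polarity affirmative sus- → susegzotsthu.
Attach number dual su- (before consonant 's') → sususegzotsthu.
Apply vowel harmony: sususegzotsthu → sususagzotsthu.

sususagzotsthu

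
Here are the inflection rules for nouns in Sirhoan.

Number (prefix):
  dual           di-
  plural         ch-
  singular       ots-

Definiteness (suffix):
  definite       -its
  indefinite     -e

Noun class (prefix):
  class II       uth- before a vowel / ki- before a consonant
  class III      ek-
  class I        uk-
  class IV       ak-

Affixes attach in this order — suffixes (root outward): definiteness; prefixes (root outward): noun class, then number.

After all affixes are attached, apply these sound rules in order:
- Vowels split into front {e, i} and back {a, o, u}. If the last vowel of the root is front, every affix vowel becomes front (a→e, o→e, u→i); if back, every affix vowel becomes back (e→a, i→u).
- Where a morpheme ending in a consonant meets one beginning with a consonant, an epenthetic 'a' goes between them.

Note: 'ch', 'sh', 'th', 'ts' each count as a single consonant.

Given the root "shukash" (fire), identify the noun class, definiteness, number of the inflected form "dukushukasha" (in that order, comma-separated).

Segment: di-ki-shukash-e.
noun class: uth/ki- → class II.
definiteness: -e → indefinite.
number: di- → dual.

class II, indefinite, dual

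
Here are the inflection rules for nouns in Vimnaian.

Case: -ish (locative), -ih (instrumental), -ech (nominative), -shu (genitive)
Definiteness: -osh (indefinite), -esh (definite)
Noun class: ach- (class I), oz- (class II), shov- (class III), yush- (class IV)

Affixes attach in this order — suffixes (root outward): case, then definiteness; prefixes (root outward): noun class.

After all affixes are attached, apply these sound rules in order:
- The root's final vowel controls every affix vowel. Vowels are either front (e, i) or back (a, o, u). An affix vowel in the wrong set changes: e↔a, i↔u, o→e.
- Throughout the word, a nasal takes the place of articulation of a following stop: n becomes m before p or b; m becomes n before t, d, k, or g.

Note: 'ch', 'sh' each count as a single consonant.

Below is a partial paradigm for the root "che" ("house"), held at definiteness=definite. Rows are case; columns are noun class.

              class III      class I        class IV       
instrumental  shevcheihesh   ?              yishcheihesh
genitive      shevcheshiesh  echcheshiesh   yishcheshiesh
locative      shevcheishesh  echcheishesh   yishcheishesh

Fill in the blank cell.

Attach noun class class I ach- → achche.
Attach case instrumental -ih → achcheih.
Attach definiteness definite -esh → achcheihesh.
Apply vowel harmony: achcheihesh → echcheihesh.
Nasal assimilation: no change.

echcheihesh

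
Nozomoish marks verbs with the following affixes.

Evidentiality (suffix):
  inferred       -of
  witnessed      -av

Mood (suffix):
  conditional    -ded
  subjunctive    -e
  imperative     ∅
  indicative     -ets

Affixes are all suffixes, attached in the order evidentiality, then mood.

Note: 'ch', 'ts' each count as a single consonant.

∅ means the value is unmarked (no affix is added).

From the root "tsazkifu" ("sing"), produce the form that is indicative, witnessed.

tsazkifuavets

Attach evidentiality witnessed -av → tsazkifuav.
Attach mood indicative -ets → tsazkifuavets.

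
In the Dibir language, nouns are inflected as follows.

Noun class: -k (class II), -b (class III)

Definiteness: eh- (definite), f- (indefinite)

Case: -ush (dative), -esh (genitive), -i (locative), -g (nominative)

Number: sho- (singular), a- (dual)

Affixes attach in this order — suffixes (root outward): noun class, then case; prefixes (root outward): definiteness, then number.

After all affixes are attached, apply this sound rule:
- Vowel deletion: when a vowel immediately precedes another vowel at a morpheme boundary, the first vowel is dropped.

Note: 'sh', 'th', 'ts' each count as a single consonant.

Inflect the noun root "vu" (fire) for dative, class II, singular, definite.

shehvukush

Attach noun class class II -k → vuk.
Attach definiteness definite eh- → ehvuk.
Attach number singular sho- → shoehvuk.
Attach case dative -ush → shoehvukush.
Apply vowel deletion: shoehvukush → shehvukush.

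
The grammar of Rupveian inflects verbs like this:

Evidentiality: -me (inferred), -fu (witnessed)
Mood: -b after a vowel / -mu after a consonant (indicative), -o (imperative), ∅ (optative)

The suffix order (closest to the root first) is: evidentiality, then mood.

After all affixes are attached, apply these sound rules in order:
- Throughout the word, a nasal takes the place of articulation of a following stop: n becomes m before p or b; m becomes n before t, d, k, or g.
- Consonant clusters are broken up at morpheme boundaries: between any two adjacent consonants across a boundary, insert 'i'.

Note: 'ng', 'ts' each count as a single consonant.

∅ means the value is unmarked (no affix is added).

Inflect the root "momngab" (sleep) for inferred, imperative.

momngabimeo

Attach evidentiality inferred -me → momngabme.
Attach mood imperative -o → momngabmeo.
Nasal assimilation: no change.
Apply epenthesis: momngabmeo → momngabimeo.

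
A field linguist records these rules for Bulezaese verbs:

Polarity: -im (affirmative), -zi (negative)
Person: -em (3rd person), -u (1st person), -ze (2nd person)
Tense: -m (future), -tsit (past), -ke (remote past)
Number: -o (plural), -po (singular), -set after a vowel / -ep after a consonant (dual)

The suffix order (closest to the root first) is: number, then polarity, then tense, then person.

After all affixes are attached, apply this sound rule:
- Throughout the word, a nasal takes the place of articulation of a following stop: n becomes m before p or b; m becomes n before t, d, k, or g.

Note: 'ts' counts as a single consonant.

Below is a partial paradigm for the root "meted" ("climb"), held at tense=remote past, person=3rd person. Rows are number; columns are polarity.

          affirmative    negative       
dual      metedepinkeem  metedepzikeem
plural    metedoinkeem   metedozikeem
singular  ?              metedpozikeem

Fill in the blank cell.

metedpoinkeem

Attach number singular -po → metedpo.
Attach polarity affirmative -im → metedpoim.
Attach tense remote past -ke → metedpoimke.
Attach person 3rd person -em → metedpoimkeem.
Apply nasal assimilation: metedpoimkeem → metedpoinkeem.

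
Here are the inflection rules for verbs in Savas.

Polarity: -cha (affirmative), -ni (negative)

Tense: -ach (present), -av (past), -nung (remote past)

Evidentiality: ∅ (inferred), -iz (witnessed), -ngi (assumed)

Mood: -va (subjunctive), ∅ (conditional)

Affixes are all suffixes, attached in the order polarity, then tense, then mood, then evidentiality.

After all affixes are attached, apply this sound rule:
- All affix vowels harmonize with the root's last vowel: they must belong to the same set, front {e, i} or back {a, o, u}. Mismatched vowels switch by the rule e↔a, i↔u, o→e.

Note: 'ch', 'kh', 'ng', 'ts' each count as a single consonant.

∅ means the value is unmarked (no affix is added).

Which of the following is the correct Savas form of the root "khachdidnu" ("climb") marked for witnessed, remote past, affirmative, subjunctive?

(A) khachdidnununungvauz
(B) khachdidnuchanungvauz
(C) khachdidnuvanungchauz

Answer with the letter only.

B

Attach polarity affirmative -cha → khachdidnucha.
Attach tense remote past -nung → khachdidnuchanung.
Attach mood subjunctive -va → khachdidnuchanungva.
Attach evidentiality witnessed -iz → khachdidnuchanungvaiz.
Apply vowel harmony: khachdidnuchanungvaiz → khachdidnuchanungvauz.
So the correct form is khachdidnuchanungvauz, option (B).
(C) khachdidnuvanungchauz is wrong: it has the affixes in the wrong order.
(A) khachdidnununungvauz is wrong: it uses negative instead of affirmative for polarity.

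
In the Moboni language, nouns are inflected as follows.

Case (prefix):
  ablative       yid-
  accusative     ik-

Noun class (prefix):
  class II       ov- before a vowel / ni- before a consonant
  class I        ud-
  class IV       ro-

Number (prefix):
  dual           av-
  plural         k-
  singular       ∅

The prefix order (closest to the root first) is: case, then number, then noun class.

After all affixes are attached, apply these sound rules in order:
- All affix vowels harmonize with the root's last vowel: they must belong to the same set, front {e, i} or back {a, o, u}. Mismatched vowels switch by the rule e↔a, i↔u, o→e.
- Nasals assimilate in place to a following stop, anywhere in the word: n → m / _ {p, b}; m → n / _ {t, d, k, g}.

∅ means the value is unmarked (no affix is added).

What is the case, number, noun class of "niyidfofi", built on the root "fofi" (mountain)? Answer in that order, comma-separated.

Segment: ni-yid-fofi.
case: yid- → ablative.
number: ∅ → singular.
noun class: ov/ni- → class II.

ablative, singular, class II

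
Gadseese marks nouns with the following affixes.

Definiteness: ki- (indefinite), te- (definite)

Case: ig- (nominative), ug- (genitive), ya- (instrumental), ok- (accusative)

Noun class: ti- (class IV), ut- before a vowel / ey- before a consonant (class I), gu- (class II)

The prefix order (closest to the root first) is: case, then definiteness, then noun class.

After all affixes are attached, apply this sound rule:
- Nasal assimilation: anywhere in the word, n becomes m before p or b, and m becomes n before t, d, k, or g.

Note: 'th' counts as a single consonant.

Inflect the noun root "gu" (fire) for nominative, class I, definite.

eyteiggu

Attach case nominative ig- → iggu.
Attach definiteness definite te- → teiggu.
Attach noun class class I ey- (before consonant 't') → eyteiggu.
Nasal assimilation: no change.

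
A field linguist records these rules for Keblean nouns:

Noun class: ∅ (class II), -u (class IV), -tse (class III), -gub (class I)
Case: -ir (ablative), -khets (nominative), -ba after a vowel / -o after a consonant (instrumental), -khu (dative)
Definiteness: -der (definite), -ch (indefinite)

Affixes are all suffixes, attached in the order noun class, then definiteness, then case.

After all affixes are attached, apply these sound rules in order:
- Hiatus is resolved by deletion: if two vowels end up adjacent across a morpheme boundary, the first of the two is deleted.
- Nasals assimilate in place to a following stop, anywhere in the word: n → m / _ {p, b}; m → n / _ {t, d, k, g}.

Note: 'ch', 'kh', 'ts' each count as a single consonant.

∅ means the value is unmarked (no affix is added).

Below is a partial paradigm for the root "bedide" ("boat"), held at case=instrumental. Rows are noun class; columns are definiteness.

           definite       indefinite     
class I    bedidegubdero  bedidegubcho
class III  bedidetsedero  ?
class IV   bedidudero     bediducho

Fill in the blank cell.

Attach noun class class III -tse → bedidetse.
Attach definiteness indefinite -ch → bedidetsech.
Attach case instrumental -o (after consonant 'ch') → bedidetsecho.
Vowel deletion: no change.
Nasal assimilation: no change.

bedidetsecho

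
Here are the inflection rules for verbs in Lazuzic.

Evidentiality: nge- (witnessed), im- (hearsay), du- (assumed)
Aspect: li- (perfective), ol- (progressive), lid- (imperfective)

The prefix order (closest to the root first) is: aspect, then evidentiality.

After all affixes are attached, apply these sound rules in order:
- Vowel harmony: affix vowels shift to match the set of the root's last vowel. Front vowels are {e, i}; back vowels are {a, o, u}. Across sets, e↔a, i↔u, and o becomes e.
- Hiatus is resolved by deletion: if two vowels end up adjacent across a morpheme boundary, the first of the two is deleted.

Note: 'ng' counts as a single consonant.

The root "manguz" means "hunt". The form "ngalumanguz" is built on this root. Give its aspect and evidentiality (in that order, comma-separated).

perfective, witnessed

Segment: nge-li-manguz.
aspect: li- → perfective.
evidentiality: nge- → witnessed.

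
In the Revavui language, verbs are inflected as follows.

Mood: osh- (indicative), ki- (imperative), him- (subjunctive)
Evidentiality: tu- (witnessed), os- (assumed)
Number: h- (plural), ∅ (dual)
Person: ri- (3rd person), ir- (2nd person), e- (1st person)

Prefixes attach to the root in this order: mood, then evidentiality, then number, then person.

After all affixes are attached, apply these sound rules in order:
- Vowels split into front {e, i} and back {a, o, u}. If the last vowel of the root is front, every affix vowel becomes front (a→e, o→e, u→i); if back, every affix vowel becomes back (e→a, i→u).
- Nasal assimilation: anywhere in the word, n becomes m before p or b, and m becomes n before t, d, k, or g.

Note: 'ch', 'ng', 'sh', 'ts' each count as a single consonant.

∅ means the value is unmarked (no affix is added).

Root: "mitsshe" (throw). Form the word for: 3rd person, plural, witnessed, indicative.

rihtieshmitsshe

Attach mood indicative osh- → oshmitsshe.
Attach evidentiality witnessed tu- → tuoshmitsshe.
Attach number plural h- → htuoshmitsshe.
Attach person 3rd person ri- → rihtuoshmitsshe.
Apply vowel harmony: rihtuoshmitsshe → rihtieshmitsshe.
Nasal assimilation: no change.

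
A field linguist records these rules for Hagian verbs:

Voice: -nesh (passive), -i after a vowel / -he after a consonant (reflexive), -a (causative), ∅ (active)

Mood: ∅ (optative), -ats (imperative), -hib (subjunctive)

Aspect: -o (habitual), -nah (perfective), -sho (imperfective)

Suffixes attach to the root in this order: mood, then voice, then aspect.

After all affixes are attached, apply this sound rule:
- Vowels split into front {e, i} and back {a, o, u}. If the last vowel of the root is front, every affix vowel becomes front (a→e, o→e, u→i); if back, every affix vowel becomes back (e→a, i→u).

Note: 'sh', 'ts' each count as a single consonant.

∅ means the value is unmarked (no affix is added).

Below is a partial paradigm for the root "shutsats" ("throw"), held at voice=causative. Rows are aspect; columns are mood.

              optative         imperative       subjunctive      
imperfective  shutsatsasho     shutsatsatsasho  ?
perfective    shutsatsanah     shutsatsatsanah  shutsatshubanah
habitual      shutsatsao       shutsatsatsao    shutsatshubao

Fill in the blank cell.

Attach mood subjunctive -hib → shutsatshib.
Attach voice causative -a → shutsatshiba.
Attach aspect imperfective -sho → shutsatshibasho.
Apply vowel harmony: shutsatshibasho → shutsatshubasho.

shutsatshubasho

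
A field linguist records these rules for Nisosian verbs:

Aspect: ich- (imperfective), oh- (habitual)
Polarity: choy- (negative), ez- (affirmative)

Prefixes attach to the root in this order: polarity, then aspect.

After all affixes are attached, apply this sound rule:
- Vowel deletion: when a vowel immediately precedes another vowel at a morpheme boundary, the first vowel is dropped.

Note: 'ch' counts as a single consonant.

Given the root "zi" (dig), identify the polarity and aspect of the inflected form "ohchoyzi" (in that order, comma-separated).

Segment: oh-choy-zi.
polarity: choy- → negative.
aspect: oh- → habitual.

negative, habitual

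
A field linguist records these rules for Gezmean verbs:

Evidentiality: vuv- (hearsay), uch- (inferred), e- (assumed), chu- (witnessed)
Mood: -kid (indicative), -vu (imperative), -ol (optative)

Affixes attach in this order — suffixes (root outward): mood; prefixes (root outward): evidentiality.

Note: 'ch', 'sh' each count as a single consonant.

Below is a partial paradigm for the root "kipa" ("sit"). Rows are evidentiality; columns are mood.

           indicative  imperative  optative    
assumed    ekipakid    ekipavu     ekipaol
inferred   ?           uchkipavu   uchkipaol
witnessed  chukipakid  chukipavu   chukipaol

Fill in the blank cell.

uchkipakid

Attach evidentiality inferred uch- → uchkipa.
Attach mood indicative -kid → uchkipakid.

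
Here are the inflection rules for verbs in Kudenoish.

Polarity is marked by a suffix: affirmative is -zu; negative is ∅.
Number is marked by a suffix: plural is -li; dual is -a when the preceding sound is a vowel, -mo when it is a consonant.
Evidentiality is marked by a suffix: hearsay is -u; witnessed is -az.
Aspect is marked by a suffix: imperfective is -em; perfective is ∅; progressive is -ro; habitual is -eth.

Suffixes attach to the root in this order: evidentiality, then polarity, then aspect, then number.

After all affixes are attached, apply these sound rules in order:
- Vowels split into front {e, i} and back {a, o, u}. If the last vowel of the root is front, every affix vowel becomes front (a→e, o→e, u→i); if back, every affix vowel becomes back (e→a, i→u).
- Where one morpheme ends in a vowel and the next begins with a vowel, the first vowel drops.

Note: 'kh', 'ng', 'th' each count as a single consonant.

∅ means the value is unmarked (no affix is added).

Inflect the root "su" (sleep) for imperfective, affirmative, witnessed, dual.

Attach evidentiality witnessed -az → suaz.
Attach polarity affirmative -zu → suazzu.
Attach aspect imperfective -em → suazzuem.
Attach number dual -mo (after consonant 'm') → suazzuemmo.
Apply vowel harmony: suazzuemmo → suazzuammo.
Apply vowel deletion: suazzuammo → sazzammo.

sazzammo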